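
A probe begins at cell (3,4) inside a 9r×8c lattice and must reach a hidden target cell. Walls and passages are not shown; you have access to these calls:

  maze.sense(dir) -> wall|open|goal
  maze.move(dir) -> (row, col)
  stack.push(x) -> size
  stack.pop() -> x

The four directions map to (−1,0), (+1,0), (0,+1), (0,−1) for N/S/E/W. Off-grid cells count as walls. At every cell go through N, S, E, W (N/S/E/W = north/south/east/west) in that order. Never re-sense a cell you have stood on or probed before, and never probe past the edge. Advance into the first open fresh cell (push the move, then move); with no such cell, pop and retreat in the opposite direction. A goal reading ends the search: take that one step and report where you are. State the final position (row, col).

# 1. maze.sense(dir→north) => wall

# 2. maze.sense(dir→south) => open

# 3. stack.push(x→south) => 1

# 4. maze.move(dir→south) => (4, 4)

# 5. maze.sense(dir→south) => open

# 6. stack.push(x→south) => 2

# 7. maze.move(dir→south) => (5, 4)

# 8. maze.sense(dir→south) => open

# 9. stack.push(x→south) => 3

# 10. maze.move(dir→south) => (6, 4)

# 11. maze.sense(dir→south) => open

# 12. stack.push(x→south) => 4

# 13. maze.move(dir→south) => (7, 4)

# 14. maze.sense(dir→south) => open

# 15. stack.push(x→south) => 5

# 16. maze.move(dir→south) => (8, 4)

# 17. maze.sense(dir→east) => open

# 18. stack.push(x→east) => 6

# 19. maze.move(dir→east) => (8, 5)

# 20. maze.sense(dir→north) => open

# 21. stack.push(x→north) => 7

# 22. maze.move(dir→north) => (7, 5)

# 23. maze.sense(dir→north) => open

# 24. stack.push(x→north) => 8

# 25. maze.move(dir→north) => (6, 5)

# 26. maze.sense(dir→north) => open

# 27. stack.push(x→north) => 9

# 28. maze.move(dir→north) => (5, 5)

# 29. maze.sense(dir→north) => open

# 30. stack.push(x→north) => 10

# 31. maze.move(dir→north) => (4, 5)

# 32. maze.sense(dir→north) => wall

# 33. maze.sense(dir→east) => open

# 34. stack.push(x→east) => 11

# 35. maze.move(dir→east) => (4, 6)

# 36. maze.sense(dir→north) => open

# 37. stack.push(x→north) => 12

# 38. maze.move(dir→north) => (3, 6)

# 39. maze.sense(dir→north) => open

# 40. stack.push(x→north) => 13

# 41. maze.move(dir→north) => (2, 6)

# 42. maze.sense(dir→north) => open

# 43. stack.push(x→north) => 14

# 44. maze.move(dir→north) => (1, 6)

# 45. maze.sense(dir→north) => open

# 46. stack.push(x→north) => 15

# 47. maze.move(dir→north) => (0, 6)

# 48. maze.sense(dir→east) => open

# 49. stack.push(x→east) => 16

# 50. maze.move(dir→east) => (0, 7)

# 51. maze.sense(dir→south) => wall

# 52. stack.pop() => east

# 53. maze.move(dir→west) => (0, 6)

# 54. maze.sense(dir→west) => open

# 55. stack.push(x→west) => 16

# 56. maze.move(dir→west) => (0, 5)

# 57. maze.sense(dir→south) => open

# 58. stack.push(x→south) => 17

# 59. maze.move(dir→south) => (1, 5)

# 60. maze.sense(dir→south) => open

# 61. stack.push(x→south) => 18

# 62. maze.move(dir→south) => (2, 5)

# 63. stack.pop() => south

# 64. maze.move(dir→north) => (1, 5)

# 65. maze.sense(dir→west) => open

# 66. stack.push(x→west) => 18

# 67. maze.move(dir→west) => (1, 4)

# 68. maze.sense(dir→north) => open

# 69. stack.push(x→north) => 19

# 70. maze.move(dir→north) => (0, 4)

# 71. maze.sense(dir→west) => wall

# 72. stack.pop() => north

# 73. maze.move(dir→south) => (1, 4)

# 74. maze.sense(dir→west) => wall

# 75. stack.pop() => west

# 76. maze.move(dir→east) => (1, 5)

# 77. stack.pop() => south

# 78. maze.move(dir→north) => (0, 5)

# 79. stack.pop() => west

# 80. maze.move(dir→east) => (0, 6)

# 81. stack.pop() => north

# 82. maze.move(dir→south) => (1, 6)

# 83. stack.pop() => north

# 84. maze.move(dir→south) => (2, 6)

# 85. maze.sense(dir→east) => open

# 86. stack.push(x→east) => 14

# 87. maze.move(dir→east) => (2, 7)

# 88. maze.sense(dir→south) => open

# 89. stack.push(x→south) => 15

# 90. maze.move(dir→south) => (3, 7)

# 91. maze.sense(dir→south) => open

# 92. stack.push(x→south) => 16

# 93. maze.move(dir→south) => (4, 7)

# 94. maze.sense(dir→south) => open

# 95. stack.push(x→south) => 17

# 96. maze.move(dir→south) => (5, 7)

# 97. maze.sense(dir→south) => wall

# 98. maze.sense(dir→west) => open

# 99. stack.push(x→west) => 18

# 100. maze.move(dir→west) => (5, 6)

# 101. maze.sense(dir→south) => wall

# 102. stack.pop() => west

# 103. maze.move(dir→east) => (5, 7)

# 104. stack.pop() => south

# 105. maze.move(dir→north) => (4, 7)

# 106. stack.pop() => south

# 107. maze.move(dir→north) => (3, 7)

# 108. stack.pop() => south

# 109. maze.move(dir→north) => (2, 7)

# 110. stack.pop() => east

# 111. maze.move(dir→west) => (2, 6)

# 112. stack.pop() => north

# 113. maze.move(dir→south) => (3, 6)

# 114. stack.pop() => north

# 115. maze.move(dir→south) => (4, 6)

# 116. stack.pop() => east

# 117. maze.move(dir→west) => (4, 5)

# 118. stack.pop() => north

# 119. maze.move(dir→south) => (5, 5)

# 120. stack.pop() => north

# 121. maze.move(dir→south) => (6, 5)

# 122. stack.pop() => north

# 123. maze.move(dir→south) => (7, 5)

# 124. maze.sense(dir→east) => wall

# 125. stack.pop() => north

# 126. maze.move(dir→south) => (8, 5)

# 127. maze.sense(dir→east) => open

# 128. stack.push(x→east) => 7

# 129. maze.move(dir→east) => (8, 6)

# 130. maze.sense(dir→east) => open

# 131. stack.push(x→east) => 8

# 132. maze.move(dir→east) => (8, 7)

# 133. maze.sense(dir→north) => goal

# 134. maze.move(dir→north) => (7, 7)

Answer: (7, 7)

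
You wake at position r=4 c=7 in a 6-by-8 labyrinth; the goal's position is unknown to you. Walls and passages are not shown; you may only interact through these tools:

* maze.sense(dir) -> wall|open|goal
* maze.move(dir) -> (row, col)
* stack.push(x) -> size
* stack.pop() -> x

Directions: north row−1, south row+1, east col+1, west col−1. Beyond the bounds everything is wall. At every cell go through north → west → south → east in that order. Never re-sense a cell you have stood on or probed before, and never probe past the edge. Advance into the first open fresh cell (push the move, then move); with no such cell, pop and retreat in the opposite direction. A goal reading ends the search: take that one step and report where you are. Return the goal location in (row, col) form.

>> maze.sense(dir=north)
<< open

>> stack.push(x=north)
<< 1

>> maze.move(dir=north)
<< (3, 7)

>> maze.sense(dir=north)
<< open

>> stack.push(x=north)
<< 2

>> maze.move(dir=north)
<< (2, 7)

>> maze.sense(dir=north)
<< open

>> stack.push(x=north)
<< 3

>> maze.move(dir=north)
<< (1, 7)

>> maze.sense(dir=north)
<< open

>> stack.push(x=north)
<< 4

>> maze.move(dir=north)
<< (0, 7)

>> maze.sense(dir=west)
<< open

>> stack.push(x=west)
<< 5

>> maze.move(dir=west)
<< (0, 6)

>> maze.sense(dir=west)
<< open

>> stack.push(x=west)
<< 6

>> maze.move(dir=west)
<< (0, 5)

>> maze.sense(dir=west)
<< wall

>> maze.sense(dir=south)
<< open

>> stack.push(x=south)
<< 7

>> maze.move(dir=south)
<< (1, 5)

>> maze.sense(dir=west)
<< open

>> stack.push(x=west)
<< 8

>> maze.move(dir=west)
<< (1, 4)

>> maze.sense(dir=west)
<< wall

>> maze.sense(dir=south)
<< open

>> stack.push(x=south)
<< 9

>> maze.move(dir=south)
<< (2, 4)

>> maze.sense(dir=west)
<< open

>> stack.push(x=west)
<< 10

>> maze.move(dir=west)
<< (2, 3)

>> maze.sense(dir=west)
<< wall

>> maze.sense(dir=south)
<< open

>> stack.push(x=south)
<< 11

>> maze.move(dir=south)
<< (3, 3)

>> maze.sense(dir=west)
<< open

>> stack.push(x=west)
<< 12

>> maze.move(dir=west)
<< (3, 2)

>> maze.sense(dir=west)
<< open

>> stack.push(x=west)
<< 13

>> maze.move(dir=west)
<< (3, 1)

>> maze.sense(dir=north)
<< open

>> stack.push(x=north)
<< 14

>> maze.move(dir=north)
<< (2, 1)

>> maze.sense(dir=north)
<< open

>> stack.push(x=north)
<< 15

>> maze.move(dir=north)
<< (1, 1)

>> maze.sense(dir=north)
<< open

>> stack.push(x=north)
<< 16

>> maze.move(dir=north)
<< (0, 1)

>> maze.sense(dir=west)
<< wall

>> maze.sense(dir=east)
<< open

>> stack.push(x=east)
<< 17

>> maze.move(dir=east)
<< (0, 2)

>> maze.sense(dir=south)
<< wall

>> maze.sense(dir=east)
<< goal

>> maze.move(dir=east)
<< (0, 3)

Answer: (0, 3)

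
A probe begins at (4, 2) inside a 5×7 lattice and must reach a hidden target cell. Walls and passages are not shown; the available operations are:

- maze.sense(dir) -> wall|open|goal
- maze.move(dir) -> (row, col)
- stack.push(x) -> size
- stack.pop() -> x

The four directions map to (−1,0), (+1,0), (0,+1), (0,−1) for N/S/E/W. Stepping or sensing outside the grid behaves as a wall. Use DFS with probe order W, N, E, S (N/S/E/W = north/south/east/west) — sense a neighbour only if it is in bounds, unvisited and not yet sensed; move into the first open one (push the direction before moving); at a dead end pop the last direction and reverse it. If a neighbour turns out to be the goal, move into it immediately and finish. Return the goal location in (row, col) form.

>>> maze.sense dir→west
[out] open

>>> stack.push x→west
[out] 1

>>> maze.move dir→west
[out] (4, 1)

>>> maze.sense dir→west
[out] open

>>> stack.push x→west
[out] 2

>>> maze.move dir→west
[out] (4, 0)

>>> maze.sense dir→north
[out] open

>>> stack.push x→north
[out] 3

>>> maze.move dir→north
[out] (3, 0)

>>> maze.sense dir→north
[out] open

>>> stack.push x→north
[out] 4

>>> maze.move dir→north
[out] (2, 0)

>>> maze.sense dir→north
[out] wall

>>> maze.sense dir→east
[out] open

>>> stack.push x→east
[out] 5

>>> maze.move dir→east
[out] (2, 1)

>>> maze.sense dir→north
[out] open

>>> stack.push x→north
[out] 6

>>> maze.move dir→north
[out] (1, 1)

>>> maze.sense dir→north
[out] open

>>> stack.push x→north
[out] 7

>>> maze.move dir→north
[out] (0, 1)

>>> maze.sense dir→west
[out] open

>>> stack.push x→west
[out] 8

>>> maze.move dir→west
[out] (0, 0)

>>> stack.pop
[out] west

>>> maze.move dir→east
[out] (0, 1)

>>> maze.sense dir→east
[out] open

>>> stack.push x→east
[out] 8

>>> maze.move dir→east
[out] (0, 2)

>>> maze.sense dir→east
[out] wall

>>> maze.sense dir→south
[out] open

>>> stack.push x→south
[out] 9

>>> maze.move dir→south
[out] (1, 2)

>>> maze.sense dir→east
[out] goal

>>> maze.move dir→east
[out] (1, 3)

Answer: (1, 3)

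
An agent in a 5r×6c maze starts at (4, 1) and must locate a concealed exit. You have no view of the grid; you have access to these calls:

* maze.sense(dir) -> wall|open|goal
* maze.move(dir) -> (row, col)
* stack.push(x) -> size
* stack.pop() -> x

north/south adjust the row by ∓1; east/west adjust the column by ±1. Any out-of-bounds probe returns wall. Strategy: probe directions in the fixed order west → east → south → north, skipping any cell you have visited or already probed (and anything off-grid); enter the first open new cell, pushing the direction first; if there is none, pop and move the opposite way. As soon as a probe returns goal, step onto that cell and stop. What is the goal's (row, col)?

CALL sense[dir='west']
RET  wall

CALL sense[dir='east']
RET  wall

CALL sense[dir='north']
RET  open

CALL push[x='north']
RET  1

CALL move[dir='north']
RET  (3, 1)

CALL sense[dir='west']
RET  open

CALL push[x='west']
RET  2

CALL move[dir='west']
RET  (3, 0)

CALL sense[dir='north']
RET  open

CALL push[x='north']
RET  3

CALL move[dir='north']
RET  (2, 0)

CALL sense[dir='east']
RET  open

CALL push[x='east']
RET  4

CALL move[dir='east']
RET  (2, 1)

CALL sense[dir='east']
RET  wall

CALL sense[dir='north']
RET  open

CALL push[x='north']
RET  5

CALL move[dir='north']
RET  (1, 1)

CALL sense[dir='west']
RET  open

CALL push[x='west']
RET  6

CALL move[dir='west']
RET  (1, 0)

CALL sense[dir='north']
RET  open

CALL push[x='north']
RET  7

CALL move[dir='north']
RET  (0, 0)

CALL sense[dir='east']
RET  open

CALL push[x='east']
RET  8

CALL move[dir='east']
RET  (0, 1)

CALL sense[dir='east']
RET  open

CALL push[x='east']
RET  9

CALL move[dir='east']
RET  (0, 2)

CALL sense[dir='east']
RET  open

CALL push[x='east']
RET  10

CALL move[dir='east']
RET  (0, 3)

CALL sense[dir='east']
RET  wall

CALL sense[dir='south']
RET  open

CALL push[x='south']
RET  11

CALL move[dir='south']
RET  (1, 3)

CALL sense[dir='west']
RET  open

CALL push[x='west']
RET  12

CALL move[dir='west']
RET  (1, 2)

CALL pop[]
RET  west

CALL move[dir='east']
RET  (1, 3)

CALL sense[dir='east']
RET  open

CALL push[x='east']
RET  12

CALL move[dir='east']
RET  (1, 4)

CALL sense[dir='east']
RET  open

CALL push[x='east']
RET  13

CALL move[dir='east']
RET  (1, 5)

CALL sense[dir='south']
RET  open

CALL push[x='south']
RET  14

CALL move[dir='south']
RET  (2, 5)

CALL sense[dir='west']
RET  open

CALL push[x='west']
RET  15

CALL move[dir='west']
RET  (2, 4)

CALL sense[dir='west']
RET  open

CALL push[x='west']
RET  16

CALL move[dir='west']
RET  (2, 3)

CALL sense[dir='south']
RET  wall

CALL pop[]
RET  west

CALL move[dir='east']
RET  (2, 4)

CALL sense[dir='south']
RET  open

CALL push[x='south']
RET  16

CALL move[dir='south']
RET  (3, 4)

CALL sense[dir='east']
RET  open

CALL push[x='east']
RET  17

CALL move[dir='east']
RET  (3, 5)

CALL sense[dir='south']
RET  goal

CALL move[dir='south']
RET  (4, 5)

Answer: (4, 5)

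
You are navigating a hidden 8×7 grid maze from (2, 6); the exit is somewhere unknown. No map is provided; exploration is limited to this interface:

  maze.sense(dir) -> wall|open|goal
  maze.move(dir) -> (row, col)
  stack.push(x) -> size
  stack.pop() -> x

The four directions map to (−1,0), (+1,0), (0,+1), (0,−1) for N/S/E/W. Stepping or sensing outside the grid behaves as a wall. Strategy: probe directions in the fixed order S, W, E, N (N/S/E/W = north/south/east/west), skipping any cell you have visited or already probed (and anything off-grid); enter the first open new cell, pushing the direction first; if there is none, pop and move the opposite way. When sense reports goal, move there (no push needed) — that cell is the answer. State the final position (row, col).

% maze.sense(dir: south) : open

% stack.push(x: south) : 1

% maze.move(dir: south) : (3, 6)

% maze.sense(dir: south) : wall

% maze.sense(dir: west) : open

% stack.push(x: west) : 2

% maze.move(dir: west) : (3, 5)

% maze.sense(dir: south) : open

% stack.push(x: south) : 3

% maze.move(dir: south) : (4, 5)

% maze.sense(dir: south) : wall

% maze.sense(dir: west) : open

% stack.push(x: west) : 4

% maze.move(dir: west) : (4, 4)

% maze.sense(dir: south) : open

% stack.push(x: south) : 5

% maze.move(dir: south) : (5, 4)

% maze.sense(dir: south) : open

% stack.push(x: south) : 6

% maze.move(dir: south) : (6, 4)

% maze.sense(dir: south) : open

% stack.push(x: south) : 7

% maze.move(dir: south) : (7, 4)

% maze.sense(dir: west) : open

% stack.push(x: west) : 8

% maze.move(dir: west) : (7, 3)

% maze.sense(dir: west) : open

% stack.push(x: west) : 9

% maze.move(dir: west) : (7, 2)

% maze.sense(dir: west) : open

% stack.push(x: west) : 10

% maze.move(dir: west) : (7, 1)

% maze.sense(dir: west) : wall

% maze.sense(dir: north) : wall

% stack.pop() : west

% maze.move(dir: east) : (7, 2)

% maze.sense(dir: north) : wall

% stack.pop() : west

% maze.move(dir: east) : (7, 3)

% maze.sense(dir: north) : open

% stack.push(x: north) : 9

% maze.move(dir: north) : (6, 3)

% maze.sense(dir: north) : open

% stack.push(x: north) : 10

% maze.move(dir: north) : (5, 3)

% maze.sense(dir: west) : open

% stack.push(x: west) : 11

% maze.move(dir: west) : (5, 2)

% maze.sense(dir: west) : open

% stack.push(x: west) : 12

% maze.move(dir: west) : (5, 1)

% maze.sense(dir: west) : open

% stack.push(x: west) : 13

% maze.move(dir: west) : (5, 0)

% maze.sense(dir: south) : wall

% maze.sense(dir: north) : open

% stack.push(x: north) : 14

% maze.move(dir: north) : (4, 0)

% maze.sense(dir: east) : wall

% maze.sense(dir: north) : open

% stack.push(x: north) : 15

% maze.move(dir: north) : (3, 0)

% maze.sense(dir: east) : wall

% maze.sense(dir: north) : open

% stack.push(x: north) : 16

% maze.move(dir: north) : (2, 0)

% maze.sense(dir: east) : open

% stack.push(x: east) : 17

% maze.move(dir: east) : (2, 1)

% maze.sense(dir: east) : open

% stack.push(x: east) : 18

% maze.move(dir: east) : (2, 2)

% maze.sense(dir: south) : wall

% maze.sense(dir: east) : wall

% maze.sense(dir: north) : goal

% maze.move(dir: north) : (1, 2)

Answer: (1, 2)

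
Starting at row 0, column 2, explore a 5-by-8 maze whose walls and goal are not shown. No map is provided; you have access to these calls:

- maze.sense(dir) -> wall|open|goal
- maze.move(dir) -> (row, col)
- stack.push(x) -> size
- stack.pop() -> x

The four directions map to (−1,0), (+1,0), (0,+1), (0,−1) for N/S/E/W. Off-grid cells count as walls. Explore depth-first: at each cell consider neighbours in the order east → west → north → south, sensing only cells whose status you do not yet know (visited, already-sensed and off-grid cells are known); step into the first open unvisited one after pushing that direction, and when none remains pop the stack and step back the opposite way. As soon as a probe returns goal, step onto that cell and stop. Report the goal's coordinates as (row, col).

-- maze.sense(dir='east') -> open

-- stack.push(x='east') -> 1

-- maze.move(dir='east') -> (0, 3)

-- maze.sense(dir='east') -> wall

-- maze.sense(dir='south') -> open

-- stack.push(x='south') -> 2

-- maze.move(dir='south') -> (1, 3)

-- maze.sense(dir='east') -> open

-- stack.push(x='east') -> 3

-- maze.move(dir='east') -> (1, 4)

-- maze.sense(dir='east') -> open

-- stack.push(x='east') -> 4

-- maze.move(dir='east') -> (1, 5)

-- maze.sense(dir='east') -> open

-- stack.push(x='east') -> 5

-- maze.move(dir='east') -> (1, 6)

-- maze.sense(dir='east') -> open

-- stack.push(x='east') -> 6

-- maze.move(dir='east') -> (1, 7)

-- maze.sense(dir='north') -> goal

-- maze.move(dir='north') -> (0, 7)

Answer: (0, 7)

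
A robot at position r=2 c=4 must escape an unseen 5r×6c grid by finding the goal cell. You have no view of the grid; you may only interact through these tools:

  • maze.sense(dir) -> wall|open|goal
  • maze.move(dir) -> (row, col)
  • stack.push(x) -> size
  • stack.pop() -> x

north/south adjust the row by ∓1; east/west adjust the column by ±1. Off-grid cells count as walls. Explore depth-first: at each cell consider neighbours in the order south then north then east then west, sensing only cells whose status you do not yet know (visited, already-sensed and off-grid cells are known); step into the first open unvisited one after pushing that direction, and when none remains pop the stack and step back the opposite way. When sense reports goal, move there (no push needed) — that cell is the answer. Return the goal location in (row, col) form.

Then maze.sense on dir: south, and get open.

Next I call stack.push on x: south, — result: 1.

I invoke maze.move on dir: south, giving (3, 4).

Now I run maze.sense on dir: south, : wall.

I call maze.sense on dir: east, which returns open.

Then stack.push on x: east, yielding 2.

I try maze.move on dir: east, giving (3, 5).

Calling maze.sense on dir: south, and see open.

I run stack.push on x: south, yielding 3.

Now I run maze.move on dir: south, and observe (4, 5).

I call stack.pop(), : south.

Now I run maze.move on dir: north, giving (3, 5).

I try maze.sense on dir: north, and observe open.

Calling stack.push on x: north, giving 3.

Now I run maze.move on dir: north, and get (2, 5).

I run maze.sense on dir: north, which returns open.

Invoking stack.push on x: north, and see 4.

I call maze.move on dir: north, giving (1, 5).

I try maze.sense on dir: north, — result: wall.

Next I call maze.sense on dir: west, : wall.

I use stack.pop, which returns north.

I call maze.move on dir: south, yielding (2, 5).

Calling stack.pop(), and observe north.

Then maze.move on dir: south, and observe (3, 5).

Invoking stack.pop, yielding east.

I use maze.move on dir: west, and observe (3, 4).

Now I run maze.sense on dir: west, giving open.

I invoke stack.push on x: west, yielding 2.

Calling maze.move on dir: west, : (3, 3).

Next I call maze.sense on dir: south, and observe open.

Using stack.push on x: south, : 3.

I invoke maze.move on dir: south, → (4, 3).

Using maze.sense on dir: west, : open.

Calling stack.push on x: west, and see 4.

Invoking maze.move on dir: west, and observe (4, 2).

I use maze.sense on dir: north, yielding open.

I call stack.push on x: north, which returns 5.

Now I run maze.move on dir: north, and get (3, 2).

Now I run maze.sense on dir: north, and get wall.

Invoking maze.sense on dir: west, which returns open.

Calling stack.push on x: west, and get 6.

I invoke maze.move on dir: west, → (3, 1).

Now I run maze.sense on dir: south, : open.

Now I run stack.push on x: south, and see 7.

I call maze.move on dir: south, and see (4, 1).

Now I run maze.sense on dir: west, giving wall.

Using stack.pop, : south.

Using maze.move on dir: north, which returns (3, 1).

Now I run maze.sense on dir: north, : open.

I use stack.push on x: north, — result: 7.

Next I call maze.move on dir: north, and get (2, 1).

Now I run maze.sense on dir: north, → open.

I try stack.push on x: north, : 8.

I run maze.move on dir: north, which returns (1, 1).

I use maze.sense on dir: north, and observe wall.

I use maze.sense on dir: east, → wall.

Invoking maze.sense on dir: west, giving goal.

Then maze.move on dir: west, and see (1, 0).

Answer: (1, 0)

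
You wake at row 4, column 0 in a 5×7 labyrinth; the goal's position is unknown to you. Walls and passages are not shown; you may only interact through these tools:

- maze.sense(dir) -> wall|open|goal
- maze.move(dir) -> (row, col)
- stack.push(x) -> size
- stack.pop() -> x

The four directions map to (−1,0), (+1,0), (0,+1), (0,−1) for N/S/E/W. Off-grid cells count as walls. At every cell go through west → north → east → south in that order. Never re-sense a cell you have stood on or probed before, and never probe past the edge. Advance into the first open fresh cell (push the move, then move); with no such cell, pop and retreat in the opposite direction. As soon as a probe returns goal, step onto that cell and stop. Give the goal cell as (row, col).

-- maze.sense(dir=north) -> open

-- stack.push(x=north) -> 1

-- maze.move(dir=north) -> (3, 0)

-- maze.sense(dir=north) -> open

-- stack.push(x=north) -> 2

-- maze.move(dir=north) -> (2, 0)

-- maze.sense(dir=north) -> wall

-- maze.sense(dir=east) -> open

-- stack.push(x=east) -> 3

-- maze.move(dir=east) -> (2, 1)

-- maze.sense(dir=north) -> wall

-- maze.sense(dir=east) -> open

-- stack.push(x=east) -> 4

-- maze.move(dir=east) -> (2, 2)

-- maze.sense(dir=north) -> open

-- stack.push(x=north) -> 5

-- maze.move(dir=north) -> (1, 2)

-- maze.sense(dir=north) -> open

-- stack.push(x=north) -> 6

-- maze.move(dir=north) -> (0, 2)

-- maze.sense(dir=west) -> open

-- stack.push(x=west) -> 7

-- maze.move(dir=west) -> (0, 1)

-- maze.sense(dir=west) -> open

-- stack.push(x=west) -> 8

-- maze.move(dir=west) -> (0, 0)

-- stack.pop() -> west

-- maze.move(dir=east) -> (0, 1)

-- stack.pop() -> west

-- maze.move(dir=east) -> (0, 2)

-- maze.sense(dir=east) -> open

-- stack.push(x=east) -> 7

-- maze.move(dir=east) -> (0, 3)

-- maze.sense(dir=east) -> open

-- stack.push(x=east) -> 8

-- maze.move(dir=east) -> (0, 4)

-- maze.sense(dir=east) -> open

-- stack.push(x=east) -> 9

-- maze.move(dir=east) -> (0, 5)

-- maze.sense(dir=east) -> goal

-- maze.move(dir=east) -> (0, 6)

Answer: (0, 6)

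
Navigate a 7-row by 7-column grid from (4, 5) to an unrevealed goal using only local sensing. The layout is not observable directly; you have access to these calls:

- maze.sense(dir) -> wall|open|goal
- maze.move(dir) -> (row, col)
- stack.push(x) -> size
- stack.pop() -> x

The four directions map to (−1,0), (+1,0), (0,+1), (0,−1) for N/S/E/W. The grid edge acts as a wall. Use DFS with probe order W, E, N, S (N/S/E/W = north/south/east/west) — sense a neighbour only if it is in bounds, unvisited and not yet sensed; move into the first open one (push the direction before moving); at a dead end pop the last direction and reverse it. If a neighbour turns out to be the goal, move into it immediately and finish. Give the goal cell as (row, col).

>>> sense dir=west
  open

>>> push x=west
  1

>>> move dir=west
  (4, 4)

>>> sense dir=west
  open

>>> push x=west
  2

>>> move dir=west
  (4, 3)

>>> sense dir=west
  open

>>> push x=west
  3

>>> move dir=west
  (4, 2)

>>> sense dir=west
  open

>>> push x=west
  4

>>> move dir=west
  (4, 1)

>>> sense dir=west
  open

>>> push x=west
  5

>>> move dir=west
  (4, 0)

>>> sense dir=north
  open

>>> push x=north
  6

>>> move dir=north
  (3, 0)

>>> sense dir=east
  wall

>>> sense dir=north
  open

>>> push x=north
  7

>>> move dir=north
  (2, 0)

>>> sense dir=east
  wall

>>> sense dir=north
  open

>>> push x=north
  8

>>> move dir=north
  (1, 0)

>>> sense dir=east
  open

>>> push x=east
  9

>>> move dir=east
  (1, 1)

>>> sense dir=east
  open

>>> push x=east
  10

>>> move dir=east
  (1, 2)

>>> sense dir=east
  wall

>>> sense dir=north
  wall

>>> sense dir=south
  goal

>>> move dir=south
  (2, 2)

Answer: (2, 2)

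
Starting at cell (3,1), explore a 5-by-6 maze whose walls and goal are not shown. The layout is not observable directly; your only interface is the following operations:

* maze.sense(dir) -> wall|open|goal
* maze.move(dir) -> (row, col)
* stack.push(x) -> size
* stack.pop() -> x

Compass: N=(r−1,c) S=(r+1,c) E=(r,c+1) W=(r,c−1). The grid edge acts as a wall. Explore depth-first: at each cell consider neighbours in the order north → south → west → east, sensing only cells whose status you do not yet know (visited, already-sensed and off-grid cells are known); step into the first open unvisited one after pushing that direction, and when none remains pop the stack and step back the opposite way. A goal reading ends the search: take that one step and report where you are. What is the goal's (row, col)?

Act: maze.sense[dir→north]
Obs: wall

Act: maze.sense[dir→south]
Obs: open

Act: stack.push[x→south]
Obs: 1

Act: maze.move[dir→south]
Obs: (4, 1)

Act: maze.sense[dir→west]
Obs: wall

Act: maze.sense[dir→east]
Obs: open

Act: stack.push[x→east]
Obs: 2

Act: maze.move[dir→east]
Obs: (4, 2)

Act: maze.sense[dir→north]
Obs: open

Act: stack.push[x→north]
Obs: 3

Act: maze.move[dir→north]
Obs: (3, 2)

Act: maze.sense[dir→north]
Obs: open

Act: stack.push[x→north]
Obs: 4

Act: maze.move[dir→north]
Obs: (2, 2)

Act: maze.sense[dir→north]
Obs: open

Act: stack.push[x→north]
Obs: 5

Act: maze.move[dir→north]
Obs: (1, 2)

Act: maze.sense[dir→north]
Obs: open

Act: stack.push[x→north]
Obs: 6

Act: maze.move[dir→north]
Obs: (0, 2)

Act: maze.sense[dir→west]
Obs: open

Act: stack.push[x→west]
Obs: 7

Act: maze.move[dir→west]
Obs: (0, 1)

Act: maze.sense[dir→south]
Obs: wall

Act: maze.sense[dir→west]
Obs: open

Act: stack.push[x→west]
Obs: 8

Act: maze.move[dir→west]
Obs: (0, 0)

Act: maze.sense[dir→south]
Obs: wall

Act: stack.pop[]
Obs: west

Act: maze.move[dir→east]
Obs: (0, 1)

Act: stack.pop[]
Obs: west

Act: maze.move[dir→east]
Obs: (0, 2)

Act: maze.sense[dir→east]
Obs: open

Act: stack.push[x→east]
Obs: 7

Act: maze.move[dir→east]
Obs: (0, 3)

Act: maze.sense[dir→south]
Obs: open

Act: stack.push[x→south]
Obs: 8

Act: maze.move[dir→south]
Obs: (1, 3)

Act: maze.sense[dir→south]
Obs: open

Act: stack.push[x→south]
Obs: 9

Act: maze.move[dir→south]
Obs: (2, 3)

Act: maze.sense[dir→south]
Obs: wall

Act: maze.sense[dir→east]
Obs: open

Act: stack.push[x→east]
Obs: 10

Act: maze.move[dir→east]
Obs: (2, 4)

Act: maze.sense[dir→north]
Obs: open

Act: stack.push[x→north]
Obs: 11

Act: maze.move[dir→north]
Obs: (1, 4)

Act: maze.sense[dir→north]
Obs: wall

Act: maze.sense[dir→east]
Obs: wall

Act: stack.pop[]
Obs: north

Act: maze.move[dir→south]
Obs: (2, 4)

Act: maze.sense[dir→south]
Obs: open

Act: stack.push[x→south]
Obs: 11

Act: maze.move[dir→south]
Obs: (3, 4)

Act: maze.sense[dir→south]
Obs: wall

Act: maze.sense[dir→east]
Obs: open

Act: stack.push[x→east]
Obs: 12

Act: maze.move[dir→east]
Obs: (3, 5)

Act: maze.sense[dir→north]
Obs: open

Act: stack.push[x→north]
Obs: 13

Act: maze.move[dir→north]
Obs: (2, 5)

Act: stack.pop[]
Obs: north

Act: maze.move[dir→south]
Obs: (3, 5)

Act: maze.sense[dir→south]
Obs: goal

Act: maze.move[dir→south]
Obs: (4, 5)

Answer: (4, 5)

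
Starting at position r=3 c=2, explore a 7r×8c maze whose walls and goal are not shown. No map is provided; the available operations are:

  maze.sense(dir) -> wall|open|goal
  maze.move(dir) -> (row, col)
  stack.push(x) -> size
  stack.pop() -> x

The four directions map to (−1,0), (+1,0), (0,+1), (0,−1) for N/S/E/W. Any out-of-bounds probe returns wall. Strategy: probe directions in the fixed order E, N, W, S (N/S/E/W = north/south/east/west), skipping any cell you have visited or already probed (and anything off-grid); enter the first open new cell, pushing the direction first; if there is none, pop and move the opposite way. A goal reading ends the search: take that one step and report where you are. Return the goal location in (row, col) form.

>> sense(dir='east')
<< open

>> push(x='east')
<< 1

>> move(dir='east')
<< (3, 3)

>> sense(dir='east')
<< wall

>> sense(dir='north')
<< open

>> push(x='north')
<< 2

>> move(dir='north')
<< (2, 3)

>> sense(dir='east')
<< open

>> push(x='east')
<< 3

>> move(dir='east')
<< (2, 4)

>> sense(dir='east')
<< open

>> push(x='east')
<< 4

>> move(dir='east')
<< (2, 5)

>> sense(dir='east')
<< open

>> push(x='east')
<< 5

>> move(dir='east')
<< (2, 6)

>> sense(dir='east')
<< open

>> push(x='east')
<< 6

>> move(dir='east')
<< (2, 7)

>> sense(dir='north')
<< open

>> push(x='north')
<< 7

>> move(dir='north')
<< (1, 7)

>> sense(dir='north')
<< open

>> push(x='north')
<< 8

>> move(dir='north')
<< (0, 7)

>> sense(dir='west')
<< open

>> push(x='west')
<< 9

>> move(dir='west')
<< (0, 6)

>> sense(dir='west')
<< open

>> push(x='west')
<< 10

>> move(dir='west')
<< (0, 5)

>> sense(dir='west')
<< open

>> push(x='west')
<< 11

>> move(dir='west')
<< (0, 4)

>> sense(dir='west')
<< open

>> push(x='west')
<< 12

>> move(dir='west')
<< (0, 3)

>> sense(dir='west')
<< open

>> push(x='west')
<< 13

>> move(dir='west')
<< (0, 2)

>> sense(dir='west')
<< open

>> push(x='west')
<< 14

>> move(dir='west')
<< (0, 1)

>> sense(dir='west')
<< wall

>> sense(dir='south')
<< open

>> push(x='south')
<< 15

>> move(dir='south')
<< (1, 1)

>> sense(dir='east')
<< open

>> push(x='east')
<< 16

>> move(dir='east')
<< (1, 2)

>> sense(dir='east')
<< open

>> push(x='east')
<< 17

>> move(dir='east')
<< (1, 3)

>> sense(dir='east')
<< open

>> push(x='east')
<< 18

>> move(dir='east')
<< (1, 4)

>> sense(dir='east')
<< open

>> push(x='east')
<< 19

>> move(dir='east')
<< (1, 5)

>> sense(dir='east')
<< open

>> push(x='east')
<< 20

>> move(dir='east')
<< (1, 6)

>> pop()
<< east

>> move(dir='west')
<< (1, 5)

>> pop()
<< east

>> move(dir='west')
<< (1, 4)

>> pop()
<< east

>> move(dir='west')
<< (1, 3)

>> pop()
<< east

>> move(dir='west')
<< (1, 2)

>> sense(dir='south')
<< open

>> push(x='south')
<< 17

>> move(dir='south')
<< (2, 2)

>> sense(dir='west')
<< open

>> push(x='west')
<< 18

>> move(dir='west')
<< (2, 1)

>> sense(dir='west')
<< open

>> push(x='west')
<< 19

>> move(dir='west')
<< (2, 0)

>> sense(dir='north')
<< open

>> push(x='north')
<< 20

>> move(dir='north')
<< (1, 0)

>> pop()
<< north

>> move(dir='south')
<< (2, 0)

>> sense(dir='south')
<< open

>> push(x='south')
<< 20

>> move(dir='south')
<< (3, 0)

>> sense(dir='east')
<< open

>> push(x='east')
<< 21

>> move(dir='east')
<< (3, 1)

>> sense(dir='south')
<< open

>> push(x='south')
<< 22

>> move(dir='south')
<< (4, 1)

>> sense(dir='east')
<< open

>> push(x='east')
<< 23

>> move(dir='east')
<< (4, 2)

>> sense(dir='east')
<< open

>> push(x='east')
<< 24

>> move(dir='east')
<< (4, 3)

>> sense(dir='east')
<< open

>> push(x='east')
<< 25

>> move(dir='east')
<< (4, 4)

>> sense(dir='east')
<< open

>> push(x='east')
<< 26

>> move(dir='east')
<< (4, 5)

>> sense(dir='east')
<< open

>> push(x='east')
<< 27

>> move(dir='east')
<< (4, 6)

>> sense(dir='east')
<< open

>> push(x='east')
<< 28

>> move(dir='east')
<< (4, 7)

>> sense(dir='north')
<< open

>> push(x='north')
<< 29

>> move(dir='north')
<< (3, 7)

>> sense(dir='west')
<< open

>> push(x='west')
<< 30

>> move(dir='west')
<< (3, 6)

>> sense(dir='west')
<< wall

>> pop()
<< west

>> move(dir='east')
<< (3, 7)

>> pop()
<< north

>> move(dir='south')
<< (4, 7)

>> sense(dir='south')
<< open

>> push(x='south')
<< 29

>> move(dir='south')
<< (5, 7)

>> sense(dir='west')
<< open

>> push(x='west')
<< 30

>> move(dir='west')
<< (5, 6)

>> sense(dir='west')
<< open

>> push(x='west')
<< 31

>> move(dir='west')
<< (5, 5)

>> sense(dir='west')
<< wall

>> sense(dir='south')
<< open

>> push(x='south')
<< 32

>> move(dir='south')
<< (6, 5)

>> sense(dir='east')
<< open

>> push(x='east')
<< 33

>> move(dir='east')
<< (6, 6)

>> sense(dir='east')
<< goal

>> move(dir='east')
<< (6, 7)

Answer: (6, 7)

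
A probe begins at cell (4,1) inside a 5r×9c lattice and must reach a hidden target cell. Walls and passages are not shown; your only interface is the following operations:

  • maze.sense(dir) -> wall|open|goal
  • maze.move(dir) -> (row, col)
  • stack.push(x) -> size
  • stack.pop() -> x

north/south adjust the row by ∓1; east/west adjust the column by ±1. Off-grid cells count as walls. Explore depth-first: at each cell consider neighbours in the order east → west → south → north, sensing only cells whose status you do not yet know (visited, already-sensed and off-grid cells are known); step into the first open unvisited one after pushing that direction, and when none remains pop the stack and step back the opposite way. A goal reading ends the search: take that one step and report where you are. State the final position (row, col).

// maze.sense(east) => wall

// maze.sense(west) => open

// stack.push(west) => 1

// maze.move(west) => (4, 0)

// maze.sense(north) => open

// stack.push(north) => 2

// maze.move(north) => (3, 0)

// maze.sense(east) => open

// stack.push(east) => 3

// maze.move(east) => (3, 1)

// maze.sense(east) => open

// stack.push(east) => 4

// maze.move(east) => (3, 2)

// maze.sense(east) => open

// stack.push(east) => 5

// maze.move(east) => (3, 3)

// maze.sense(east) => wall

// maze.sense(south) => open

// stack.push(south) => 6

// maze.move(south) => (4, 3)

// maze.sense(east) => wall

// stack.pop() => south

// maze.move(north) => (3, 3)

// maze.sense(north) => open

// stack.push(north) => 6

// maze.move(north) => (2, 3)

// maze.sense(east) => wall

// maze.sense(west) => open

// stack.push(west) => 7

// maze.move(west) => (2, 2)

// maze.sense(west) => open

// stack.push(west) => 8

// maze.move(west) => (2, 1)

// maze.sense(west) => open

// stack.push(west) => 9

// maze.move(west) => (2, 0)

// maze.sense(north) => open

// stack.push(north) => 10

// maze.move(north) => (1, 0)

// maze.sense(east) => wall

// maze.sense(north) => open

// stack.push(north) => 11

// maze.move(north) => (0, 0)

// maze.sense(east) => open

// stack.push(east) => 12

// maze.move(east) => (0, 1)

// maze.sense(east) => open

// stack.push(east) => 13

// maze.move(east) => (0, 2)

// maze.sense(east) => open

// stack.push(east) => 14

// maze.move(east) => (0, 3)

// maze.sense(east) => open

// stack.push(east) => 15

// maze.move(east) => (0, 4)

// maze.sense(east) => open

// stack.push(east) => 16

// maze.move(east) => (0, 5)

// maze.sense(east) => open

// stack.push(east) => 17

// maze.move(east) => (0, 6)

// maze.sense(east) => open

// stack.push(east) => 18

// maze.move(east) => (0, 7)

// maze.sense(east) => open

// stack.push(east) => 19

// maze.move(east) => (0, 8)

// maze.sense(south) => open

// stack.push(south) => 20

// maze.move(south) => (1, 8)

// maze.sense(west) => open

// stack.push(west) => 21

// maze.move(west) => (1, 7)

// maze.sense(west) => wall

// maze.sense(south) => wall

// stack.pop() => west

// maze.move(east) => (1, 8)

// maze.sense(south) => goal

// maze.move(south) => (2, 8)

Answer: (2, 8)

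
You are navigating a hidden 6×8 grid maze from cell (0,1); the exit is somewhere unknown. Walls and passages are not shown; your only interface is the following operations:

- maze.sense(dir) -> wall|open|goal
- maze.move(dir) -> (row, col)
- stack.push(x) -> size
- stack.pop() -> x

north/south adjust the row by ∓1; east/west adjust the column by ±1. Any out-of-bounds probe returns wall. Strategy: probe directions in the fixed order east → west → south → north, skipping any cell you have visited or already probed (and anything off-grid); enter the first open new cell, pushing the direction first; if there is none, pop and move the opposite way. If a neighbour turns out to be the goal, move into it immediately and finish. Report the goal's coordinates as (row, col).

→ maze.sense(dir→east)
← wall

→ maze.sense(dir→west)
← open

→ stack.push(x→west)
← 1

→ maze.move(dir→west)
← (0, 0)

→ maze.sense(dir→south)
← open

→ stack.push(x→south)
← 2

→ maze.move(dir→south)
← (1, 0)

→ maze.sense(dir→east)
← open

→ stack.push(x→east)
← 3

→ maze.move(dir→east)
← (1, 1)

→ maze.sense(dir→east)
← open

→ stack.push(x→east)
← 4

→ maze.move(dir→east)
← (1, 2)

→ maze.sense(dir→east)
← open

→ stack.push(x→east)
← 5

→ maze.move(dir→east)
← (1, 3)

→ maze.sense(dir→east)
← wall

→ maze.sense(dir→south)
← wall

→ maze.sense(dir→north)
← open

→ stack.push(x→north)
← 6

→ maze.move(dir→north)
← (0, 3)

→ maze.sense(dir→east)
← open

→ stack.push(x→east)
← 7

→ maze.move(dir→east)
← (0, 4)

→ maze.sense(dir→east)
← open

→ stack.push(x→east)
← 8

→ maze.move(dir→east)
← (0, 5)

→ maze.sense(dir→east)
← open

→ stack.push(x→east)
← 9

→ maze.move(dir→east)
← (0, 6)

→ maze.sense(dir→east)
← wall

→ maze.sense(dir→south)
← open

→ stack.push(x→south)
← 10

→ maze.move(dir→south)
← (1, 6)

→ maze.sense(dir→east)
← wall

→ maze.sense(dir→west)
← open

→ stack.push(x→west)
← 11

→ maze.move(dir→west)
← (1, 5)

→ maze.sense(dir→south)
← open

→ stack.push(x→south)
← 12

→ maze.move(dir→south)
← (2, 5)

→ maze.sense(dir→east)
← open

→ stack.push(x→east)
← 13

→ maze.move(dir→east)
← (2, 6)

→ maze.sense(dir→east)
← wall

→ maze.sense(dir→south)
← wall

→ stack.pop()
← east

→ maze.move(dir→west)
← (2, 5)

→ maze.sense(dir→west)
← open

→ stack.push(x→west)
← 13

→ maze.move(dir→west)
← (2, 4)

→ maze.sense(dir→south)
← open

→ stack.push(x→south)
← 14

→ maze.move(dir→south)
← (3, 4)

→ maze.sense(dir→east)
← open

→ stack.push(x→east)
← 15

→ maze.move(dir→east)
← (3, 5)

→ maze.sense(dir→south)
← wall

→ stack.pop()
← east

→ maze.move(dir→west)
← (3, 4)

→ maze.sense(dir→west)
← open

→ stack.push(x→west)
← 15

→ maze.move(dir→west)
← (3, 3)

→ maze.sense(dir→west)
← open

→ stack.push(x→west)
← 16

→ maze.move(dir→west)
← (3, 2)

→ maze.sense(dir→west)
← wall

→ maze.sense(dir→south)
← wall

→ maze.sense(dir→north)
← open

→ stack.push(x→north)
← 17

→ maze.move(dir→north)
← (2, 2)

→ maze.sense(dir→west)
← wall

→ stack.pop()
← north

→ maze.move(dir→south)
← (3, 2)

→ stack.pop()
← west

→ maze.move(dir→east)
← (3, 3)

→ maze.sense(dir→south)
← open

→ stack.push(x→south)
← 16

→ maze.move(dir→south)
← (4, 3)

→ maze.sense(dir→east)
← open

→ stack.push(x→east)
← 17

→ maze.move(dir→east)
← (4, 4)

→ maze.sense(dir→south)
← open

→ stack.push(x→south)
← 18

→ maze.move(dir→south)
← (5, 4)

→ maze.sense(dir→east)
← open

→ stack.push(x→east)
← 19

→ maze.move(dir→east)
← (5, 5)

→ maze.sense(dir→east)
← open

→ stack.push(x→east)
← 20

→ maze.move(dir→east)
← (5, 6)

→ maze.sense(dir→east)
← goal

→ maze.move(dir→east)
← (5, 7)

Answer: (5, 7)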